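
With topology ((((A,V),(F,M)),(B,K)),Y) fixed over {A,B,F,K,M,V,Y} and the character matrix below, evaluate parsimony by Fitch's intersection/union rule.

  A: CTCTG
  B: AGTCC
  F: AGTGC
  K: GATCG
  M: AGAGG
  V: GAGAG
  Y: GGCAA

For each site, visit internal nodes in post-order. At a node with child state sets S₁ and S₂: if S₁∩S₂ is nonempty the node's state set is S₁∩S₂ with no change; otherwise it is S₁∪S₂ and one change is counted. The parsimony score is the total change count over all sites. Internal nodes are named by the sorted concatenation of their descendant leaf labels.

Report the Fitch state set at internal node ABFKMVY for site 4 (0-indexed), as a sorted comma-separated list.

A,G

[col 0] AV: children A:{C}, V:{G} ∪→ {C,G}; cost 1
[col 0] FM: children F:{A}, M:{A} ∩→ {A}; cost 0
[col 0] AFMV: children AV:{C,G}, FM:{A} ∪→ {A,C,G}; cost 1
[col 0] BK: children B:{A}, K:{G} ∪→ {A,G}; cost 1
[col 0] ABFKMV: children AFMV:{A,C,G}, BK:{A,G} ∩→ {A,G}; cost 0
[col 0] ABFKMVY: children ABFKMV:{A,G}, Y:{G} ∩→ {G}; cost 0
[col 1] AV: children A:{T}, V:{A} ∪→ {A,T}; cost 1
[col 1] FM: children F:{G}, M:{G} ∩→ {G}; cost 0
[col 1] AFMV: children AV:{A,T}, FM:{G} ∪→ {A,G,T}; cost 1
[col 1] BK: children B:{G}, K:{A} ∪→ {A,G}; cost 1
[col 1] ABFKMV: children AFMV:{A,G,T}, BK:{A,G} ∩→ {A,G}; cost 0
[col 1] ABFKMVY: children ABFKMV:{A,G}, Y:{G} ∩→ {G}; cost 0
[col 2] AV: children A:{C}, V:{G} ∪→ {C,G}; cost 1
[col 2] FM: children F:{T}, M:{A} ∪→ {A,T}; cost 1
[col 2] AFMV: children AV:{C,G}, FM:{A,T} ∪→ {A,C,G,T}; cost 1
[col 2] BK: children B:{T}, K:{T} ∩→ {T}; cost 0
[col 2] ABFKMV: children AFMV:{A,C,G,T}, BK:{T} ∩→ {T}; cost 0
[col 2] ABFKMVY: children ABFKMV:{T}, Y:{C} ∪→ {C,T}; cost 1
[col 3] AV: children A:{T}, V:{A} ∪→ {A,T}; cost 1
[col 3] FM: children F:{G}, M:{G} ∩→ {G}; cost 0
[col 3] AFMV: children AV:{A,T}, FM:{G} ∪→ {A,G,T}; cost 1
[col 3] BK: children B:{C}, K:{C} ∩→ {C}; cost 0
[col 3] ABFKMV: children AFMV:{A,G,T}, BK:{C} ∪→ {A,C,G,T}; cost 1
[col 3] ABFKMVY: children ABFKMV:{A,C,G,T}, Y:{A} ∩→ {A}; cost 0
[col 4] AV: children A:{G}, V:{G} ∩→ {G}; cost 0
[col 4] FM: children F:{C}, M:{G} ∪→ {C,G}; cost 1
[col 4] AFMV: children AV:{G}, FM:{C,G} ∩→ {G}; cost 0
[col 4] BK: children B:{C}, K:{G} ∪→ {C,G}; cost 1
[col 4] ABFKMV: children AFMV:{G}, BK:{C,G} ∩→ {G}; cost 0
[col 4] ABFKMVY: children ABFKMV:{G}, Y:{A} ∪→ {A,G}; cost 1
per-site changes: [3, 3, 4, 3, 3]; total = 16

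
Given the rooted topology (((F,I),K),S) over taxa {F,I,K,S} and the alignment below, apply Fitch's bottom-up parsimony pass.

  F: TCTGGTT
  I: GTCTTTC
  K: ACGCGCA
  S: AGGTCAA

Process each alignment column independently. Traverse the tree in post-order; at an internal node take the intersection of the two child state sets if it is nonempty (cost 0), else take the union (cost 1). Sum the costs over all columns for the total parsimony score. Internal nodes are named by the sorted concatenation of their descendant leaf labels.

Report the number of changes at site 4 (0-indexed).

site 0, node FI: F={T} ∪ I={G} → {G,T} (+1)
site 0, node FIK: FI={G,T} ∪ K={A} → {A,G,T} (+1)
site 0, node FIKS: FIK={A,G,T} ∩ S={A} → {A} (+0)
site 1, node FI: F={C} ∪ I={T} → {C,T} (+1)
site 1, node FIK: FI={C,T} ∩ K={C} → {C} (+0)
site 1, node FIKS: FIK={C} ∪ S={G} → {C,G} (+1)
site 2, node FI: F={T} ∪ I={C} → {C,T} (+1)
site 2, node FIK: FI={C,T} ∪ K={G} → {C,G,T} (+1)
site 2, node FIKS: FIK={C,G,T} ∩ S={G} → {G} (+0)
site 3, node FI: F={G} ∪ I={T} → {G,T} (+1)
site 3, node FIK: FI={G,T} ∪ K={C} → {C,G,T} (+1)
site 3, node FIKS: FIK={C,G,T} ∩ S={T} → {T} (+0)
site 4, node FI: F={G} ∪ I={T} → {G,T} (+1)
site 4, node FIK: FI={G,T} ∩ K={G} → {G} (+0)
site 4, node FIKS: FIK={G} ∪ S={C} → {C,G} (+1)
site 5, node FI: F={T} ∩ I={T} → {T} (+0)
site 5, node FIK: FI={T} ∪ K={C} → {C,T} (+1)
site 5, node FIKS: FIK={C,T} ∪ S={A} → {A,C,T} (+1)
site 6, node FI: F={T} ∪ I={C} → {C,T} (+1)
site 6, node FIK: FI={C,T} ∪ K={A} → {A,C,T} (+1)
site 6, node FIKS: FIK={A,C,T} ∩ S={A} → {A} (+0)
per-site changes: [2, 2, 2, 2, 2, 2, 2]; total = 14

2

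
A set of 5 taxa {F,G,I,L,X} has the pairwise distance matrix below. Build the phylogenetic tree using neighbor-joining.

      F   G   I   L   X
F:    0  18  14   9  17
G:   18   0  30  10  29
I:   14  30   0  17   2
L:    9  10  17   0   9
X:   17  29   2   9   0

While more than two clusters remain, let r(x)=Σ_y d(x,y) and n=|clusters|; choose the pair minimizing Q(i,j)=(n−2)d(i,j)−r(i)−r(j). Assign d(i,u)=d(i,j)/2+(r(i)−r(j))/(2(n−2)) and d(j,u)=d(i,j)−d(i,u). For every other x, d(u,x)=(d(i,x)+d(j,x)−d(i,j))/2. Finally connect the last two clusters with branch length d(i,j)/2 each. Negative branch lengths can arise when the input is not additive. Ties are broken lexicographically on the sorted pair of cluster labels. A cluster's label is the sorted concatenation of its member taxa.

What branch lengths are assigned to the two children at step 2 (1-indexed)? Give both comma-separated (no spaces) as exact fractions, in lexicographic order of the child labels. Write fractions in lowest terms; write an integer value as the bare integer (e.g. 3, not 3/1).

step 1: merge (I,X) at d=2, Q=-114; branch lengths I→2, X→0; new cluster IX
  updated: d(F,IX)=29/2, d(G,IX)=57/2, d(IX,L)=12
step 2: merge (F,IX) at d=29/2, Q=-135/2; branch lengths F→31/8, IX→85/8; new cluster FIX
  updated: d(FIX,G)=16, d(FIX,L)=13/4
step 3: merge (FIX,G) at d=16, Q=-117/4; branch lengths FIX→37/8, G→91/8; new cluster FGIX
  updated: d(FGIX,L)=-11/8
step 4: merge (FGIX,L) at d=-11/8; branch lengths FGIX→-11/16, L→-11/16; new cluster FGILX
final tree: (((F:31/8,(I:2,X:0):85/8):37/8,G:91/8):-11/16,L:-11/16)
total length: 249/8

31/8,85/8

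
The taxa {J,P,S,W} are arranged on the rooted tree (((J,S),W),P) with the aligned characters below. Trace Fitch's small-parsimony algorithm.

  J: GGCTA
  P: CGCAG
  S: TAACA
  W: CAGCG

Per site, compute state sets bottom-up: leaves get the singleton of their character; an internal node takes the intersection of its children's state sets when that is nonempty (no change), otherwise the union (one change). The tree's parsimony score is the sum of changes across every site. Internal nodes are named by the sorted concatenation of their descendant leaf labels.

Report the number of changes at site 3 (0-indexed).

2

[col 0] JS: children J:{G}, S:{T} ∪→ {G,T}; cost 1
[col 0] JSW: children JS:{G,T}, W:{C} ∪→ {C,G,T}; cost 1
[col 0] JPSW: children JSW:{C,G,T}, P:{C} ∩→ {C}; cost 0
[col 1] JS: children J:{G}, S:{A} ∪→ {A,G}; cost 1
[col 1] JSW: children JS:{A,G}, W:{A} ∩→ {A}; cost 0
[col 1] JPSW: children JSW:{A}, P:{G} ∪→ {A,G}; cost 1
[col 2] JS: children J:{C}, S:{A} ∪→ {A,C}; cost 1
[col 2] JSW: children JS:{A,C}, W:{G} ∪→ {A,C,G}; cost 1
[col 2] JPSW: children JSW:{A,C,G}, P:{C} ∩→ {C}; cost 0
[col 3] JS: children J:{T}, S:{C} ∪→ {C,T}; cost 1
[col 3] JSW: children JS:{C,T}, W:{C} ∩→ {C}; cost 0
[col 3] JPSW: children JSW:{C}, P:{A} ∪→ {A,C}; cost 1
[col 4] JS: children J:{A}, S:{A} ∩→ {A}; cost 0
[col 4] JSW: children JS:{A}, W:{G} ∪→ {A,G}; cost 1
[col 4] JPSW: children JSW:{A,G}, P:{G} ∩→ {G}; cost 0
per-site changes: [2, 2, 2, 2, 1]; total = 9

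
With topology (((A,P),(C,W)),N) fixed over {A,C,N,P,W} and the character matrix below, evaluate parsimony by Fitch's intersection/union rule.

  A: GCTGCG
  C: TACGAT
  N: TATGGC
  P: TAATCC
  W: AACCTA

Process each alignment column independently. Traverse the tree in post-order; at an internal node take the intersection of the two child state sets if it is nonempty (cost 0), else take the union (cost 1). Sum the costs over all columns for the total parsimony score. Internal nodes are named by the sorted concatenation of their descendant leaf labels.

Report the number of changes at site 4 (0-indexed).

3

AP@0: {G} ∪ {T} = {G,T} (union, +1)
CW@0: {T} ∪ {A} = {A,T} (union, +1)
ACPW@0: {G,T} ∩ {A,T} = {T} (intersection, +0)
ACNPW@0: {T} ∩ {T} = {T} (intersection, +0)
AP@1: {C} ∪ {A} = {A,C} (union, +1)
CW@1: {A} ∩ {A} = {A} (intersection, +0)
ACPW@1: {A,C} ∩ {A} = {A} (intersection, +0)
ACNPW@1: {A} ∩ {A} = {A} (intersection, +0)
AP@2: {T} ∪ {A} = {A,T} (union, +1)
CW@2: {C} ∩ {C} = {C} (intersection, +0)
ACPW@2: {A,T} ∪ {C} = {A,C,T} (union, +1)
ACNPW@2: {A,C,T} ∩ {T} = {T} (intersection, +0)
AP@3: {G} ∪ {T} = {G,T} (union, +1)
CW@3: {G} ∪ {C} = {C,G} (union, +1)
ACPW@3: {G,T} ∩ {C,G} = {G} (intersection, +0)
ACNPW@3: {G} ∩ {G} = {G} (intersection, +0)
AP@4: {C} ∩ {C} = {C} (intersection, +0)
CW@4: {A} ∪ {T} = {A,T} (union, +1)
ACPW@4: {C} ∪ {A,T} = {A,C,T} (union, +1)
ACNPW@4: {A,C,T} ∪ {G} = {A,C,G,T} (union, +1)
AP@5: {G} ∪ {C} = {C,G} (union, +1)
CW@5: {T} ∪ {A} = {A,T} (union, +1)
ACPW@5: {C,G} ∪ {A,T} = {A,C,G,T} (union, +1)
ACNPW@5: {A,C,G,T} ∩ {C} = {C} (intersection, +0)
per-site changes: [2, 1, 2, 2, 3, 3]; total = 13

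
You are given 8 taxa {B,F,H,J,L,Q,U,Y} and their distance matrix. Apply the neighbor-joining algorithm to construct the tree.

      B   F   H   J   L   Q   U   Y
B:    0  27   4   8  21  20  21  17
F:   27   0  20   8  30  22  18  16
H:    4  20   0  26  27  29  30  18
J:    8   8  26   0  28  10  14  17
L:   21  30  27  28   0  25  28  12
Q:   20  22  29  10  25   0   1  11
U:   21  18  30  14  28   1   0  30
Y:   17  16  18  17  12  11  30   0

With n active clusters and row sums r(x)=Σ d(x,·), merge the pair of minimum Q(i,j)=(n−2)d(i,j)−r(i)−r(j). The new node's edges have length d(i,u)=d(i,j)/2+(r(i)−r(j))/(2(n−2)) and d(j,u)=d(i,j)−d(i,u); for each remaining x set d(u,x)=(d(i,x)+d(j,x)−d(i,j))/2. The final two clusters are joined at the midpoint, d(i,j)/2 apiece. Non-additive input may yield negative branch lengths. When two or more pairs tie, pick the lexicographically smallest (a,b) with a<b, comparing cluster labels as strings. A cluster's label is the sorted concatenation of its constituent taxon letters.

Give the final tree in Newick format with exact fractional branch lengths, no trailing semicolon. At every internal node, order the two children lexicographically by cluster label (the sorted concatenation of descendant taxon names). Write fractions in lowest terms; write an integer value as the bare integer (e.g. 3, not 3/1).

(((((B:-7/10,H:47/10):187/24,(L:171/16,Y:21/16):119/24):9/2,(Q:-3/2,U:5/2):71/8):21/8,F:55/8):9/16,J:9/16)

step 1: merge (Q,U) at d=1, Q=-254; branch lengths Q→-3/2, U→5/2; new cluster QU
  updated: d(B,QU)=20, d(F,QU)=39/2, d(H,QU)=29, d(J,QU)=23/2, d(L,QU)=26, d(QU,Y)=20
step 2: merge (B,H) at d=4, Q=-201; branch lengths B→-7/10, H→47/10; new cluster BH
  updated: d(BH,F)=43/2, d(BH,J)=15, d(BH,L)=22, d(BH,QU)=45/2, d(BH,Y)=31/2
step 3: merge (L,Y) at d=12, Q=-301/2; branch lengths L→171/16, Y→21/16; new cluster LY
  updated: d(BH,LY)=51/4, d(F,LY)=17, d(J,LY)=33/2, d(LY,QU)=17
step 4: merge (BH,LY) at d=51/4, Q=-387/4; branch lengths BH→187/24, LY→119/24; new cluster BHLY
  updated: d(BHLY,F)=103/8, d(BHLY,J)=75/8, d(BHLY,QU)=107/8
step 5: merge (BHLY,QU) at d=107/8, Q=-213/4; branch lengths BHLY→9/2, QU→71/8; new cluster BHLQUY
  updated: d(BHLQUY,F)=19/2, d(BHLQUY,J)=15/4
step 6: merge (BHLQUY,F) at d=19/2, Q=-85/4; branch lengths BHLQUY→21/8, F→55/8; new cluster BFHLQUY
  updated: d(BFHLQUY,J)=9/8
step 7: merge (BFHLQUY,J) at d=9/8; branch lengths BFHLQUY→9/16, J→9/16; new cluster BFHJLQUY
final tree: (((((B:-7/10,H:47/10):187/24,(L:171/16,Y:21/16):119/24):9/2,(Q:-3/2,U:5/2):71/8):21/8,F:55/8):9/16,J:9/16)
total length: 215/4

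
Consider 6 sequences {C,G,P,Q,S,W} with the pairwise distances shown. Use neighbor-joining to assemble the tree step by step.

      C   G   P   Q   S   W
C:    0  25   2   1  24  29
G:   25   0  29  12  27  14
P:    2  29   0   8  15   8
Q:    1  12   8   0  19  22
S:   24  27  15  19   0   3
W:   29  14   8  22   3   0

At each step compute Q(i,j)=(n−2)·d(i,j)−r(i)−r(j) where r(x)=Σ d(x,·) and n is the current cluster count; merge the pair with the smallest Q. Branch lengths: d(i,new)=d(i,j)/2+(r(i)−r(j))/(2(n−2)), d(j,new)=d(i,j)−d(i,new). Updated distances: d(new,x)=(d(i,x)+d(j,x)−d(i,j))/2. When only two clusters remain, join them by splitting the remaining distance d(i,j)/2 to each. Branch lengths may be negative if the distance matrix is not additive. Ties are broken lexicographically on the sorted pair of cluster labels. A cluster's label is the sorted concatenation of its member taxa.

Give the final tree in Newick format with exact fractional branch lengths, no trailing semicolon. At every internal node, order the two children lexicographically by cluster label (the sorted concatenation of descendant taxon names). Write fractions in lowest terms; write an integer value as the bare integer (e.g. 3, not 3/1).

(((C:5/8,P:11/8):37/8,(G:23/2,(S:3,W:0):15/2):57/8):-9/16,Q:-9/16)

step 1: merge (S,W) at d=3, Q=-152; branch lengths S→3, W→0; new cluster SW
  updated: d(C,SW)=25, d(G,SW)=19, d(P,SW)=10, d(Q,SW)=19
step 2: merge (G,SW) at d=19, Q=-101; branch lengths G→23/2, SW→15/2; new cluster GSW
  updated: d(C,GSW)=31/2, d(GSW,P)=10, d(GSW,Q)=6
step 3: merge (C,P) at d=2, Q=-69/2; branch lengths C→5/8, P→11/8; new cluster CP
  updated: d(CP,GSW)=47/4, d(CP,Q)=7/2
step 4: merge (CP,GSW) at d=47/4, Q=-85/4; branch lengths CP→37/8, GSW→57/8; new cluster CGPSW
  updated: d(CGPSW,Q)=-9/8
step 5: merge (CGPSW,Q) at d=-9/8; branch lengths CGPSW→-9/16, Q→-9/16; new cluster CGPQSW
final tree: (((C:5/8,P:11/8):37/8,(G:23/2,(S:3,W:0):15/2):57/8):-9/16,Q:-9/16)
total length: 277/8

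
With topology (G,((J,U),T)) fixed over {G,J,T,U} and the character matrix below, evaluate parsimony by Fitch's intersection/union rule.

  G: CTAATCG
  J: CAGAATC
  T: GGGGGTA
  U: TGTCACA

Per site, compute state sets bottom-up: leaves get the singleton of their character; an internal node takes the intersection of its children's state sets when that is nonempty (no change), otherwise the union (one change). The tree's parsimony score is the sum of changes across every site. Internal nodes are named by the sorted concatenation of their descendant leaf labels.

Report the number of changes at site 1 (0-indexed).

2

[col 0] JU: children J:{C}, U:{T} ∪→ {C,T}; cost 1
[col 0] JTU: children JU:{C,T}, T:{G} ∪→ {C,G,T}; cost 1
[col 0] GJTU: children G:{C}, JTU:{C,G,T} ∩→ {C}; cost 0
[col 1] JU: children J:{A}, U:{G} ∪→ {A,G}; cost 1
[col 1] JTU: children JU:{A,G}, T:{G} ∩→ {G}; cost 0
[col 1] GJTU: children G:{T}, JTU:{G} ∪→ {G,T}; cost 1
[col 2] JU: children J:{G}, U:{T} ∪→ {G,T}; cost 1
[col 2] JTU: children JU:{G,T}, T:{G} ∩→ {G}; cost 0
[col 2] GJTU: children G:{A}, JTU:{G} ∪→ {A,G}; cost 1
[col 3] JU: children J:{A}, U:{C} ∪→ {A,C}; cost 1
[col 3] JTU: children JU:{A,C}, T:{G} ∪→ {A,C,G}; cost 1
[col 3] GJTU: children G:{A}, JTU:{A,C,G} ∩→ {A}; cost 0
[col 4] JU: children J:{A}, U:{A} ∩→ {A}; cost 0
[col 4] JTU: children JU:{A}, T:{G} ∪→ {A,G}; cost 1
[col 4] GJTU: children G:{T}, JTU:{A,G} ∪→ {A,G,T}; cost 1
[col 5] JU: children J:{T}, U:{C} ∪→ {C,T}; cost 1
[col 5] JTU: children JU:{C,T}, T:{T} ∩→ {T}; cost 0
[col 5] GJTU: children G:{C}, JTU:{T} ∪→ {C,T}; cost 1
[col 6] JU: children J:{C}, U:{A} ∪→ {A,C}; cost 1
[col 6] JTU: children JU:{A,C}, T:{A} ∩→ {A}; cost 0
[col 6] GJTU: children G:{G}, JTU:{A} ∪→ {A,G}; cost 1
per-site changes: [2, 2, 2, 2, 2, 2, 2]; total = 14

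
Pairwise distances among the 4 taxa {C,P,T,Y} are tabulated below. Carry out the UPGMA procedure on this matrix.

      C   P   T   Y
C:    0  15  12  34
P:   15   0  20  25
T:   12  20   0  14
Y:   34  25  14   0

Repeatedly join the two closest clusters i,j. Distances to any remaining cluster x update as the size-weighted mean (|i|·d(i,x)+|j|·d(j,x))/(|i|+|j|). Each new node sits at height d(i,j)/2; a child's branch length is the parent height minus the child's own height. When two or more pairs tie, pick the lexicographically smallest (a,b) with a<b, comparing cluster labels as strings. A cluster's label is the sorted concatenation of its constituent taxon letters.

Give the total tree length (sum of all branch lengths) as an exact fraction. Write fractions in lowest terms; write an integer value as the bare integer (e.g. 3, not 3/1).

469/12

step 1: merge (C,T) at d=12; branch lengths C→6, T→6; new cluster CT
  updated: d(CT,P)=35/2, d(CT,Y)=24
step 2: merge (CT,P) at d=35/2; branch lengths CT→11/4, P→35/4; new cluster CPT
  updated: d(CPT,Y)=73/3
step 3: merge (CPT,Y) at d=73/3; branch lengths CPT→41/12, Y→73/6; new cluster CPTY
final tree: (((C:6,T:6):11/4,P:35/4):41/12,Y:73/6)
total length: 469/12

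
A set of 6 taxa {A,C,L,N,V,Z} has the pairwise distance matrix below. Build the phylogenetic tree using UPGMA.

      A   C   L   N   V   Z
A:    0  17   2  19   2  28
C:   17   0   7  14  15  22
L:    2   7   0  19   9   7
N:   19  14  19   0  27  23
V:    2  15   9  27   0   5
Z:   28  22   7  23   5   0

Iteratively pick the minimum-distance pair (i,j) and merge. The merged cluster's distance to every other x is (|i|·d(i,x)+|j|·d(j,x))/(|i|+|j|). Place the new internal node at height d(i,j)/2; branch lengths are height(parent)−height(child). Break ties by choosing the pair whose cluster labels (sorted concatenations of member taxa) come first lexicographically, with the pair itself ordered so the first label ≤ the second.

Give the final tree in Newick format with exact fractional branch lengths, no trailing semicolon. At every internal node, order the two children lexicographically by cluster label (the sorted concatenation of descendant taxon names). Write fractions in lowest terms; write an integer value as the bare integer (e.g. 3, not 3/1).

1. join A+L (d=2) ⇒ AL; edges |A|=1, |L|=1
  updated: d(AL,C)=12, d(AL,N)=19, d(AL,V)=11/2, d(AL,Z)=35/2
2. join V+Z (d=5) ⇒ VZ; edges |V|=5/2, |Z|=5/2
  updated: d(AL,VZ)=23/2, d(C,VZ)=37/2, d(N,VZ)=25
3. join AL+VZ (d=23/2) ⇒ ALVZ; edges |AL|=19/4, |VZ|=13/4
  updated: d(ALVZ,C)=61/4, d(ALVZ,N)=22
4. join C+N (d=14) ⇒ CN; edges |C|=7, |N|=7
  updated: d(ALVZ,CN)=149/8
5. join ALVZ+CN (d=149/8) ⇒ ACLNVZ; edges |ALVZ|=57/16, |CN|=37/16
final tree: (((A:1,L:1):19/4,(V:5/2,Z:5/2):13/4):57/16,(C:7,N:7):37/16)
total length: 279/8

(((A:1,L:1):19/4,(V:5/2,Z:5/2):13/4):57/16,(C:7,N:7):37/16)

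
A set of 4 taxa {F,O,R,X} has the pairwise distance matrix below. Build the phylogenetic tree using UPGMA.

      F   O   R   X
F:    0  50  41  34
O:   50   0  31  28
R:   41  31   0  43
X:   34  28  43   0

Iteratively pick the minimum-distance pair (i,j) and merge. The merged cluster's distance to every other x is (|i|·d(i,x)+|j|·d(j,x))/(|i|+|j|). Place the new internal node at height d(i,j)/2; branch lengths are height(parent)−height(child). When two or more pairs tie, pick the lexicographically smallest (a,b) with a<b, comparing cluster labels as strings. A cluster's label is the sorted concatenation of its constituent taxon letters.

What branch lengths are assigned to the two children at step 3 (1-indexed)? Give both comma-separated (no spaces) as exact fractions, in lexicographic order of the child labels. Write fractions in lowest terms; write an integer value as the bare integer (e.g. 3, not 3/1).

iteration 1: select O,X (d=28); attach at lengths (14, 14); label the merged cluster OX
  updated: d(F,OX)=42, d(OX,R)=37
iteration 2: select OX,R (d=37); attach at lengths (9/2, 37/2); label the merged cluster ORX
  updated: d(F,ORX)=125/3
iteration 3: select F,ORX (d=125/3); attach at lengths (125/6, 7/3); label the merged cluster FORX
final tree: (F:125/6,((O:14,X:14):9/2,R:37/2):7/3)
total length: 445/6

125/6,7/3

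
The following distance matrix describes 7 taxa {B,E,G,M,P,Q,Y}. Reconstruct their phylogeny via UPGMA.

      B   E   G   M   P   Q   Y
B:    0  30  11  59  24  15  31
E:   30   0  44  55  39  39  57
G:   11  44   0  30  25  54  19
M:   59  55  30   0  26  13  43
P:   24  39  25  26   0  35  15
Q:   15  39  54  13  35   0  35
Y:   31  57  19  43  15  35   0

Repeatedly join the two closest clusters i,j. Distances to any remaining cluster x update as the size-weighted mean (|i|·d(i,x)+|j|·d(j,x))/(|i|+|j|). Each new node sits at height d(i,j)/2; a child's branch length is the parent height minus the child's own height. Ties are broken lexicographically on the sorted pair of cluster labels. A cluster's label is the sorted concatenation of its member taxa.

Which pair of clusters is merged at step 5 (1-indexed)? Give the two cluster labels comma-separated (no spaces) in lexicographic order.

BGPY,MQ

step 1: merge (B,G) at d=11; branch lengths B→11/2, G→11/2; new cluster BG
  updated: d(BG,E)=37, d(BG,M)=89/2, d(BG,P)=49/2, d(BG,Q)=69/2, d(BG,Y)=25
step 2: merge (M,Q) at d=13; branch lengths M→13/2, Q→13/2; new cluster MQ
  updated: d(BG,MQ)=79/2, d(E,MQ)=47, d(MQ,P)=61/2, d(MQ,Y)=39
step 3: merge (P,Y) at d=15; branch lengths P→15/2, Y→15/2; new cluster PY
  updated: d(BG,PY)=99/4, d(E,PY)=48, d(MQ,PY)=139/4
step 4: merge (BG,PY) at d=99/4; branch lengths BG→55/8, PY→39/8; new cluster BGPY
  updated: d(BGPY,E)=85/2, d(BGPY,MQ)=297/8
step 5: merge (BGPY,MQ) at d=297/8; branch lengths BGPY→99/16, MQ→193/16; new cluster BGMPQY
  updated: d(BGMPQY,E)=44
step 6: merge (BGMPQY,E) at d=44; branch lengths BGMPQY→55/16, E→22; new cluster BEGMPQY
final tree: ((((B:11/2,G:11/2):55/8,(P:15/2,Y:15/2):39/8):99/16,(M:13/2,Q:13/2):193/16):55/16,E:22)
total length: 1511/16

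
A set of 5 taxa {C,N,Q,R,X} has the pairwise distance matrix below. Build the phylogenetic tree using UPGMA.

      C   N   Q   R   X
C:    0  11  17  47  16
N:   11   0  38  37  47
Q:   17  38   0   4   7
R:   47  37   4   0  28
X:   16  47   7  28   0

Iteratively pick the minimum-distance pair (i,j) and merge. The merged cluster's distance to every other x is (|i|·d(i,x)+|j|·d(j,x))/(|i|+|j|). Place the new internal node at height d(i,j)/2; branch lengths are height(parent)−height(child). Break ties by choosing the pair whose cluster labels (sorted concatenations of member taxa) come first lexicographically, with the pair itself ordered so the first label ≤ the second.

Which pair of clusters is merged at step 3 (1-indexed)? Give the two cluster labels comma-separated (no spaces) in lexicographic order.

step 1: merge (Q,R) at d=4; branch lengths Q→2, R→2; new cluster QR
  updated: d(C,QR)=32, d(N,QR)=75/2, d(QR,X)=35/2
step 2: merge (C,N) at d=11; branch lengths C→11/2, N→11/2; new cluster CN
  updated: d(CN,QR)=139/4, d(CN,X)=63/2
step 3: merge (QR,X) at d=35/2; branch lengths QR→27/4, X→35/4; new cluster QRX
  updated: d(CN,QRX)=101/3
step 4: merge (CN,QRX) at d=101/3; branch lengths CN→34/3, QRX→97/12; new cluster CNQRX
final tree: ((C:11/2,N:11/2):34/3,((Q:2,R:2):27/4,X:35/4):97/12)
total length: 599/12

QR,X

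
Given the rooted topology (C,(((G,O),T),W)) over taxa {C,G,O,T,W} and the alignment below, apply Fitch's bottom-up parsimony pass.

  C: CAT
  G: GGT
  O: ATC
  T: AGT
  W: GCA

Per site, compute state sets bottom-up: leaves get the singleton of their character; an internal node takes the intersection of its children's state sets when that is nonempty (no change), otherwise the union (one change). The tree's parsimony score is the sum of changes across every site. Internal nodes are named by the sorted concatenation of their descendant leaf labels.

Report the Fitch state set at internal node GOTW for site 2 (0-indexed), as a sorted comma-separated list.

A,T

GO@0: {G} ∪ {A} = {A,G} (union, +1)
GOT@0: {A,G} ∩ {A} = {A} (intersection, +0)
GOTW@0: {A} ∪ {G} = {A,G} (union, +1)
CGOTW@0: {C} ∪ {A,G} = {A,C,G} (union, +1)
GO@1: {G} ∪ {T} = {G,T} (union, +1)
GOT@1: {G,T} ∩ {G} = {G} (intersection, +0)
GOTW@1: {G} ∪ {C} = {C,G} (union, +1)
CGOTW@1: {A} ∪ {C,G} = {A,C,G} (union, +1)
GO@2: {T} ∪ {C} = {C,T} (union, +1)
GOT@2: {C,T} ∩ {T} = {T} (intersection, +0)
GOTW@2: {T} ∪ {A} = {A,T} (union, +1)
CGOTW@2: {T} ∩ {A,T} = {T} (intersection, +0)
per-site changes: [3, 3, 2]; total = 8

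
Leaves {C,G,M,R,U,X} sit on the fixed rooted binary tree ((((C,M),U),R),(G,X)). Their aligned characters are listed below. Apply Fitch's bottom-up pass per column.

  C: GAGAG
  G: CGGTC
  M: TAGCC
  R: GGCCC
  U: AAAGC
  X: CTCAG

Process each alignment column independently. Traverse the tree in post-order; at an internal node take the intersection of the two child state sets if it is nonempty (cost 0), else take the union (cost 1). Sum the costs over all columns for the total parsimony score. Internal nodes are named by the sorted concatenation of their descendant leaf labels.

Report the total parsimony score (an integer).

14

CM@0: {G} ∪ {T} = {G,T} (union, +1)
CMU@0: {G,T} ∪ {A} = {A,G,T} (union, +1)
CMRU@0: {A,G,T} ∩ {G} = {G} (intersection, +0)
GX@0: {C} ∩ {C} = {C} (intersection, +0)
CGMRUX@0: {G} ∪ {C} = {C,G} (union, +1)
CM@1: {A} ∩ {A} = {A} (intersection, +0)
CMU@1: {A} ∩ {A} = {A} (intersection, +0)
CMRU@1: {A} ∪ {G} = {A,G} (union, +1)
GX@1: {G} ∪ {T} = {G,T} (union, +1)
CGMRUX@1: {A,G} ∩ {G,T} = {G} (intersection, +0)
CM@2: {G} ∩ {G} = {G} (intersection, +0)
CMU@2: {G} ∪ {A} = {A,G} (union, +1)
CMRU@2: {A,G} ∪ {C} = {A,C,G} (union, +1)
GX@2: {G} ∪ {C} = {C,G} (union, +1)
CGMRUX@2: {A,C,G} ∩ {C,G} = {C,G} (intersection, +0)
CM@3: {A} ∪ {C} = {A,C} (union, +1)
CMU@3: {A,C} ∪ {G} = {A,C,G} (union, +1)
CMRU@3: {A,C,G} ∩ {C} = {C} (intersection, +0)
GX@3: {T} ∪ {A} = {A,T} (union, +1)
CGMRUX@3: {C} ∪ {A,T} = {A,C,T} (union, +1)
CM@4: {G} ∪ {C} = {C,G} (union, +1)
CMU@4: {C,G} ∩ {C} = {C} (intersection, +0)
CMRU@4: {C} ∩ {C} = {C} (intersection, +0)
GX@4: {C} ∪ {G} = {C,G} (union, +1)
CGMRUX@4: {C} ∩ {C,G} = {C} (intersection, +0)
per-site changes: [3, 2, 3, 4, 2]; total = 14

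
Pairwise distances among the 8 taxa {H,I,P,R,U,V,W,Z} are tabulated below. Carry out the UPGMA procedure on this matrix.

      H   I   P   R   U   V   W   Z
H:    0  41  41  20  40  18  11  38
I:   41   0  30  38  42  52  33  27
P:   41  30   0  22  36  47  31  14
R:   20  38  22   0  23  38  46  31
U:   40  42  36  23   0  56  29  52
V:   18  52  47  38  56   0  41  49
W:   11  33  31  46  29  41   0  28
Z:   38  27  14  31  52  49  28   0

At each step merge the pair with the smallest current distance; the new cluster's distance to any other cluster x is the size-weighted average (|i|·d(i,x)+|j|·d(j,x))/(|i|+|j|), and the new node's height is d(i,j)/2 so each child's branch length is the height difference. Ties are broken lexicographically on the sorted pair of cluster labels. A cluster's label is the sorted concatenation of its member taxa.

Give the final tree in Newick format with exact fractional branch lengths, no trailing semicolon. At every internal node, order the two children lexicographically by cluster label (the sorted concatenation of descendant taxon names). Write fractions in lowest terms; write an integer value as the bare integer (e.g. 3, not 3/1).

(((H:11/2,W:11/2):37/4,V:59/4):293/60,((I:57/4,(P:7,Z:7):29/4):25/6,(R:23/2,U:23/2):83/12):73/60)

iteration 1: select H,W (d=11); attach at lengths (11/2, 11/2); label the merged cluster HW
  updated: d(HW,I)=37, d(HW,P)=36, d(HW,R)=33, d(HW,U)=69/2, d(HW,V)=59/2, d(HW,Z)=33
iteration 2: select P,Z (d=14); attach at lengths (7, 7); label the merged cluster PZ
  updated: d(HW,PZ)=69/2, d(I,PZ)=57/2, d(PZ,R)=53/2, d(PZ,U)=44, d(PZ,V)=48
iteration 3: select R,U (d=23); attach at lengths (23/2, 23/2); label the merged cluster RU
  updated: d(HW,RU)=135/4, d(I,RU)=40, d(PZ,RU)=141/4, d(RU,V)=47
iteration 4: select I,PZ (d=57/2); attach at lengths (57/4, 29/4); label the merged cluster IPZ
  updated: d(HW,IPZ)=106/3, d(IPZ,RU)=221/6, d(IPZ,V)=148/3
iteration 5: select HW,V (d=59/2); attach at lengths (37/4, 59/4); label the merged cluster HVW
  updated: d(HVW,IPZ)=40, d(HVW,RU)=229/6
iteration 6: select IPZ,RU (d=221/6); attach at lengths (25/6, 83/12); label the merged cluster IPRUZ
  updated: d(HVW,IPRUZ)=589/15
iteration 7: select HVW,IPRUZ (d=589/15); attach at lengths (293/60, 73/60); label the merged cluster HIPRUVWZ
final tree: (((H:11/2,W:11/2):37/4,V:59/4):293/60,((I:57/4,(P:7,Z:7):29/4):25/6,(R:23/2,U:23/2):83/12):73/60)
total length: 6641/60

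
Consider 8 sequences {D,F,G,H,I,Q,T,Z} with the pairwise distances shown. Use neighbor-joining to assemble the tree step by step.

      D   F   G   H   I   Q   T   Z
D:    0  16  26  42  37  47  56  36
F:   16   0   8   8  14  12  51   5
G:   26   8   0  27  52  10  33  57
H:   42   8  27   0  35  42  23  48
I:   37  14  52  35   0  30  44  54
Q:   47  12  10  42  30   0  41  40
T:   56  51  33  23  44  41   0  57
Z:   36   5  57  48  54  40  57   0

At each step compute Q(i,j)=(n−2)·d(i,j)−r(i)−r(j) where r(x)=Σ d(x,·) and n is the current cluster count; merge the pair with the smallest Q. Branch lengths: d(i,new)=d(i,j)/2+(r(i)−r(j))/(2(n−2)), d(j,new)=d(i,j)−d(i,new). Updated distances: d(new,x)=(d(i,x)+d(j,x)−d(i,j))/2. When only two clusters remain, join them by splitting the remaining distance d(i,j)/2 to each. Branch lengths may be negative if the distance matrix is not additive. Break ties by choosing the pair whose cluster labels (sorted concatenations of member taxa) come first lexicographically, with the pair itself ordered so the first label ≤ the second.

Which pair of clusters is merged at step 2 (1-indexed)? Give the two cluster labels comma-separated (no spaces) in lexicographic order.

step 1: merge (H,T) at d=23, Q=-392; branch lengths H→29/6, T→109/6; new cluster HT
  updated: d(D,HT)=75/2, d(F,HT)=18, d(G,HT)=37/2, d(HT,I)=28, d(HT,Q)=30, d(HT,Z)=41
step 2: merge (G,Q) at d=10, Q=-581/2; branch lengths G→21/4, Q→19/4; new cluster GQ
  updated: d(D,GQ)=63/2, d(F,GQ)=5, d(GQ,HT)=77/4, d(GQ,I)=36, d(GQ,Z)=87/2
step 3: merge (F,Z) at d=5, Q=-435/2; branch lengths F→-203/16, Z→283/16; new cluster FZ
  updated: d(D,FZ)=47/2, d(FZ,GQ)=87/4, d(FZ,HT)=27, d(FZ,I)=63/2
step 4: merge (D,FZ) at d=47/2, Q=-651/4; branch lengths D→385/24, FZ→179/24; new cluster DFZ
  updated: d(DFZ,GQ)=119/8, d(DFZ,HT)=41/2, d(DFZ,I)=45/2
step 5: merge (DFZ,I) at d=45/2, Q=-795/8; branch lengths DFZ→131/32, I→589/32; new cluster DFIZ
  updated: d(DFIZ,GQ)=227/16, d(DFIZ,HT)=13
step 6: merge (DFIZ,GQ) at d=227/16, Q=-743/16; branch lengths DFIZ→127/32, GQ→327/32; new cluster DFGIQZ
  updated: d(DFGIQZ,HT)=289/32
step 7: merge (DFGIQZ,HT) at d=289/32; branch lengths DFGIQZ→289/64, HT→289/64; new cluster DFGHIQTZ
final tree: ((((D:385/24,(F:-203/16,Z:283/16):179/24):131/32,I:589/32):127/32,(G:21/4,Q:19/4):327/32):289/64,(H:29/6,T:109/6):289/64)
total length: 3431/32

G,Q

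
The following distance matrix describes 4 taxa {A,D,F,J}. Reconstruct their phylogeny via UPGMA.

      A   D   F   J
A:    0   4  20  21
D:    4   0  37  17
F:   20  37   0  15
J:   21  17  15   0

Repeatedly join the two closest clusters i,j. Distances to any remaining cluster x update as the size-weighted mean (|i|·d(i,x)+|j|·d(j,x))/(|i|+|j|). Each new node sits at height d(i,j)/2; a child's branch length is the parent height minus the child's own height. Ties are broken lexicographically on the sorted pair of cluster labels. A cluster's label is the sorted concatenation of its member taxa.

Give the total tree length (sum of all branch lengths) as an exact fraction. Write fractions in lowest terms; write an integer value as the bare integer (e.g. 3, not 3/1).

1. join A+D (d=4) ⇒ AD; edges |A|=2, |D|=2
  updated: d(AD,F)=57/2, d(AD,J)=19
2. join F+J (d=15) ⇒ FJ; edges |F|=15/2, |J|=15/2
  updated: d(AD,FJ)=95/4
3. join AD+FJ (d=95/4) ⇒ ADFJ; edges |AD|=79/8, |FJ|=35/8
final tree: ((A:2,D:2):79/8,(F:15/2,J:15/2):35/8)
total length: 133/4

133/4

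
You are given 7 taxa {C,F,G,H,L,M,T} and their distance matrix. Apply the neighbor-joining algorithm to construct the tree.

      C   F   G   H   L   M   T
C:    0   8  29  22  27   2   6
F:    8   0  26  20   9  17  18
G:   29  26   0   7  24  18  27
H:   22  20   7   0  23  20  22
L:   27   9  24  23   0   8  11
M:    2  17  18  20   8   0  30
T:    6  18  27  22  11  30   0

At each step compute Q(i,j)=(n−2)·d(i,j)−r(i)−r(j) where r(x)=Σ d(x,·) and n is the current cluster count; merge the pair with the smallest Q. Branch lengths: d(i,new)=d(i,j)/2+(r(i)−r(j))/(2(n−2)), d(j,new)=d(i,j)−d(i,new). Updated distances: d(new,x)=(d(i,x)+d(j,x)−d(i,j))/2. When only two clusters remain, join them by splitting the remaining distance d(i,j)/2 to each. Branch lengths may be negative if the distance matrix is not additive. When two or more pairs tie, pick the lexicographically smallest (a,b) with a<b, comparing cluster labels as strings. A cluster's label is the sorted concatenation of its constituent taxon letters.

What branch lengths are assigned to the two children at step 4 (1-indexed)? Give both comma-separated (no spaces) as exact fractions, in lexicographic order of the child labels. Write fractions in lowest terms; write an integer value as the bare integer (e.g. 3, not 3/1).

95/16,189/16

step 1: merge (G,H) at d=7, Q=-210; branch lengths G→26/5, H→9/5; new cluster GH
  updated: d(C,GH)=22, d(F,GH)=39/2, d(GH,L)=20, d(GH,M)=31/2, d(GH,T)=21
step 2: merge (C,M) at d=2, Q=-259/2; branch lengths C→1/16, M→31/16; new cluster CM
  updated: d(CM,F)=23/2, d(CM,GH)=71/4, d(CM,L)=33/2, d(CM,T)=17
step 3: merge (L,T) at d=11, Q=-181/2; branch lengths L→15/4, T→29/4; new cluster LT
  updated: d(CM,LT)=45/4, d(F,LT)=8, d(GH,LT)=15
step 4: merge (CM,GH) at d=71/4, Q=-229/4; branch lengths CM→95/16, GH→189/16; new cluster CGHM
  updated: d(CGHM,F)=53/8, d(CGHM,LT)=17/4
step 5: merge (CGHM,F) at d=53/8, Q=-151/8; branch lengths CGHM→23/16, F→83/16; new cluster CFGHM
  updated: d(CFGHM,LT)=45/16
step 6: merge (CFGHM,LT) at d=45/16; branch lengths CFGHM→45/32, LT→45/32; new cluster CFGHLMT
final tree: ((((C:1/16,M:31/16):95/16,(G:26/5,H:9/5):189/16):23/16,F:83/16):45/32,(L:15/4,T:29/4):45/32)
total length: 755/16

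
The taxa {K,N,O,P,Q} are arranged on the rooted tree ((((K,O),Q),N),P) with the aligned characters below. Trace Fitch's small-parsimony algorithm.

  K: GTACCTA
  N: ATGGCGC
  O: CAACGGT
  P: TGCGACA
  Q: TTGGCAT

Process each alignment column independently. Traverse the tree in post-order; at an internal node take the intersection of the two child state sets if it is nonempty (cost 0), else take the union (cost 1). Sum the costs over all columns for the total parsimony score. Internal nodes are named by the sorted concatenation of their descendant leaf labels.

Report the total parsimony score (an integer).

16

KO@0: {G} ∪ {C} = {C,G} (union, +1)
KOQ@0: {C,G} ∪ {T} = {C,G,T} (union, +1)
KNOQ@0: {C,G,T} ∪ {A} = {A,C,G,T} (union, +1)
KNOPQ@0: {A,C,G,T} ∩ {T} = {T} (intersection, +0)
KO@1: {T} ∪ {A} = {A,T} (union, +1)
KOQ@1: {A,T} ∩ {T} = {T} (intersection, +0)
KNOQ@1: {T} ∩ {T} = {T} (intersection, +0)
KNOPQ@1: {T} ∪ {G} = {G,T} (union, +1)
KO@2: {A} ∩ {A} = {A} (intersection, +0)
KOQ@2: {A} ∪ {G} = {A,G} (union, +1)
KNOQ@2: {A,G} ∩ {G} = {G} (intersection, +0)
KNOPQ@2: {G} ∪ {C} = {C,G} (union, +1)
KO@3: {C} ∩ {C} = {C} (intersection, +0)
KOQ@3: {C} ∪ {G} = {C,G} (union, +1)
KNOQ@3: {C,G} ∩ {G} = {G} (intersection, +0)
KNOPQ@3: {G} ∩ {G} = {G} (intersection, +0)
KO@4: {C} ∪ {G} = {C,G} (union, +1)
KOQ@4: {C,G} ∩ {C} = {C} (intersection, +0)
KNOQ@4: {C} ∩ {C} = {C} (intersection, +0)
KNOPQ@4: {C} ∪ {A} = {A,C} (union, +1)
KO@5: {T} ∪ {G} = {G,T} (union, +1)
KOQ@5: {G,T} ∪ {A} = {A,G,T} (union, +1)
KNOQ@5: {A,G,T} ∩ {G} = {G} (intersection, +0)
KNOPQ@5: {G} ∪ {C} = {C,G} (union, +1)
KO@6: {A} ∪ {T} = {A,T} (union, +1)
KOQ@6: {A,T} ∩ {T} = {T} (intersection, +0)
KNOQ@6: {T} ∪ {C} = {C,T} (union, +1)
KNOPQ@6: {C,T} ∪ {A} = {A,C,T} (union, +1)
per-site changes: [3, 2, 2, 1, 2, 3, 3]; total = 16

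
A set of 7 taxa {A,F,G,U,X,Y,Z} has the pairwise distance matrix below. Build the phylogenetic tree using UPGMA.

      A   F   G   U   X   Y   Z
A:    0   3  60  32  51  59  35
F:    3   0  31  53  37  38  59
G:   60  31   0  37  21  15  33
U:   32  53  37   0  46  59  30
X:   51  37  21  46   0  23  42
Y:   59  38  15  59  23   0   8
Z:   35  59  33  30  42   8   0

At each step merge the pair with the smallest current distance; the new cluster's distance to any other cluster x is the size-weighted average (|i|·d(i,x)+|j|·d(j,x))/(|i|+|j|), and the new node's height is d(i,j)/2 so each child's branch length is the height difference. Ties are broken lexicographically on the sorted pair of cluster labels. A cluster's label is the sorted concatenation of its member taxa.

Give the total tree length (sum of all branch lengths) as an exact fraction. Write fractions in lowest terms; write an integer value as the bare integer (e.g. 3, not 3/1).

1. join A+F (d=3) ⇒ AF; edges |A|=3/2, |F|=3/2
  updated: d(AF,G)=91/2, d(AF,U)=85/2, d(AF,X)=44, d(AF,Y)=97/2, d(AF,Z)=47
2. join Y+Z (d=8) ⇒ YZ; edges |Y|=4, |Z|=4
  updated: d(AF,YZ)=191/4, d(G,YZ)=24, d(U,YZ)=89/2, d(X,YZ)=65/2
3. join G+X (d=21) ⇒ GX; edges |G|=21/2, |X|=21/2
  updated: d(AF,GX)=179/4, d(GX,U)=83/2, d(GX,YZ)=113/4
4. join GX+YZ (d=113/4) ⇒ GXYZ; edges |GX|=29/8, |YZ|=81/8
  updated: d(AF,GXYZ)=185/4, d(GXYZ,U)=43
5. join AF+U (d=85/2) ⇒ AFU; edges |AF|=79/4, |U|=85/4
  updated: d(AFU,GXYZ)=271/6
6. join AFU+GXYZ (d=271/6) ⇒ AFGUXYZ; edges |AFU|=4/3, |GXYZ|=203/24
final tree: (((A:3/2,F:3/2):79/4,U:85/4):4/3,((G:21/2,X:21/2):29/8,(Y:4,Z:4):81/8):203/24)
total length: 2317/24

2317/24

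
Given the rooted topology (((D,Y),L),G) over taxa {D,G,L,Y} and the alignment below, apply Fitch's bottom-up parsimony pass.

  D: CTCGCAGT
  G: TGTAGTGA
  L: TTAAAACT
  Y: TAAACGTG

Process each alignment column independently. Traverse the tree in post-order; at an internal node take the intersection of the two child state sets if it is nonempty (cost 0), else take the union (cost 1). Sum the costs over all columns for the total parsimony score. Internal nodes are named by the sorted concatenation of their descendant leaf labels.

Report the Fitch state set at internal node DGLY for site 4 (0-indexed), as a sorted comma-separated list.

site 0, node DY: D={C} ∪ Y={T} → {C,T} (+1)
site 0, node DLY: DY={C,T} ∩ L={T} → {T} (+0)
site 0, node DGLY: DLY={T} ∩ G={T} → {T} (+0)
site 1, node DY: D={T} ∪ Y={A} → {A,T} (+1)
site 1, node DLY: DY={A,T} ∩ L={T} → {T} (+0)
site 1, node DGLY: DLY={T} ∪ G={G} → {G,T} (+1)
site 2, node DY: D={C} ∪ Y={A} → {A,C} (+1)
site 2, node DLY: DY={A,C} ∩ L={A} → {A} (+0)
site 2, node DGLY: DLY={A} ∪ G={T} → {A,T} (+1)
site 3, node DY: D={G} ∪ Y={A} → {A,G} (+1)
site 3, node DLY: DY={A,G} ∩ L={A} → {A} (+0)
site 3, node DGLY: DLY={A} ∩ G={A} → {A} (+0)
site 4, node DY: D={C} ∩ Y={C} → {C} (+0)
site 4, node DLY: DY={C} ∪ L={A} → {A,C} (+1)
site 4, node DGLY: DLY={A,C} ∪ G={G} → {A,C,G} (+1)
site 5, node DY: D={A} ∪ Y={G} → {A,G} (+1)
site 5, node DLY: DY={A,G} ∩ L={A} → {A} (+0)
site 5, node DGLY: DLY={A} ∪ G={T} → {A,T} (+1)
site 6, node DY: D={G} ∪ Y={T} → {G,T} (+1)
site 6, node DLY: DY={G,T} ∪ L={C} → {C,G,T} (+1)
site 6, node DGLY: DLY={C,G,T} ∩ G={G} → {G} (+0)
site 7, node DY: D={T} ∪ Y={G} → {G,T} (+1)
site 7, node DLY: DY={G,T} ∩ L={T} → {T} (+0)
site 7, node DGLY: DLY={T} ∪ G={A} → {A,T} (+1)
per-site changes: [1, 2, 2, 1, 2, 2, 2, 2]; total = 14

A,C,G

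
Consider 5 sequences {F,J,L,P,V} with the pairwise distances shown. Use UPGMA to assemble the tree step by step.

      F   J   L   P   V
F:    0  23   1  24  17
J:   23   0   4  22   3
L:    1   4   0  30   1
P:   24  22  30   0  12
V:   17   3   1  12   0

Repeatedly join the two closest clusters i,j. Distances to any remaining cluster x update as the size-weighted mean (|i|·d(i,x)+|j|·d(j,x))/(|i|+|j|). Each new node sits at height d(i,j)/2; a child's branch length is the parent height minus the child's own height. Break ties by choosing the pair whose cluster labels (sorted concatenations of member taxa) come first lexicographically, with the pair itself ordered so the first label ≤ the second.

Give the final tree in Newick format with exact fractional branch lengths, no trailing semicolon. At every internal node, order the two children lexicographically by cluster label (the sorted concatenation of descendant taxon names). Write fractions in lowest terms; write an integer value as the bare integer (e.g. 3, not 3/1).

(((F:1/2,L:1/2):41/8,(J:3/2,V:3/2):33/8):43/8,P:11)

step 1: merge (F,L) at d=1; branch lengths F→1/2, L→1/2; new cluster FL
  updated: d(FL,J)=27/2, d(FL,P)=27, d(FL,V)=9
step 2: merge (J,V) at d=3; branch lengths J→3/2, V→3/2; new cluster JV
  updated: d(FL,JV)=45/4, d(JV,P)=17
step 3: merge (FL,JV) at d=45/4; branch lengths FL→41/8, JV→33/8; new cluster FJLV
  updated: d(FJLV,P)=22
step 4: merge (FJLV,P) at d=22; branch lengths FJLV→43/8, P→11; new cluster FJLPV
final tree: (((F:1/2,L:1/2):41/8,(J:3/2,V:3/2):33/8):43/8,P:11)
total length: 237/8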